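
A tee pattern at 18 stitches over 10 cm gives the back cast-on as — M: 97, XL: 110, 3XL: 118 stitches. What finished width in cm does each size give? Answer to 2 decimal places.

M 53.89 cm; XL 61.11 cm; 3XL 65.56 cm.

18/10 = 1.8 sts per cm.
M: 97 / 1.8 = 53.889 → 53.89 cm.
XL: 110 / 1.8 = 61.111 → 61.11 cm.
3XL: 118 / 1.8 = 65.556 → 65.56 cm.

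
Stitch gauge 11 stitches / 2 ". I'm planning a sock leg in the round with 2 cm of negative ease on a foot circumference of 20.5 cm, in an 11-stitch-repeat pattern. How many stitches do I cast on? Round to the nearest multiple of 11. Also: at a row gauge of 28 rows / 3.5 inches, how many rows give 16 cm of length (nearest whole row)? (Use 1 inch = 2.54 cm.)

Cast on 44 stitches; work 50 rows.

Finished = 20.5 − 2 = 18.5 cm.
18.5 cm × 1/2.54 = 7.28 inches.
11/2 = 5.5 sts per in; 7.28 × 5.5 = 40.06 sts.
Nearest multiple of 11 → 44.
16 cm = 6.30 inches; × 8 = 50.39 → 50 rows.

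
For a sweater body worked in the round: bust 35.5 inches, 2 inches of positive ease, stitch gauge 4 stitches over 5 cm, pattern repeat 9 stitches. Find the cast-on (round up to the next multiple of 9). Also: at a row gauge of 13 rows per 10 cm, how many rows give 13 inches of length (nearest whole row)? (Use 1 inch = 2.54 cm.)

Cast on 81 stitches; work 43 rows.

Finished = 35.5 + 2 = 37.5 inches.
37.5 inches × 2.54 = 95.25 cm.
4/5 = 0.8 sts per cm; 95.25 × 0.8 = 76.20 sts.
Next multiple of 9 → 81.
13 inches = 33.02 cm; × 1.3 = 42.93 → 43 rows.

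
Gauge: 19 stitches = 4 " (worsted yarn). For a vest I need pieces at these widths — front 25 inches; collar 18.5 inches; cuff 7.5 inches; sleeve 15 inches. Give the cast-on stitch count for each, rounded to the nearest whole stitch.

front 119; collar 88; cuff 36; sleeve 71.

Rate = 19/4 = 4.75 sts per in.
front: 25 × 4.75 = 118.75 → 119.
collar: 18.5 × 4.75 = 87.88 → 88.
cuff: 7.5 × 4.75 = 35.62 → 36.
sleeve: 15 × 4.75 = 71.25 → 71.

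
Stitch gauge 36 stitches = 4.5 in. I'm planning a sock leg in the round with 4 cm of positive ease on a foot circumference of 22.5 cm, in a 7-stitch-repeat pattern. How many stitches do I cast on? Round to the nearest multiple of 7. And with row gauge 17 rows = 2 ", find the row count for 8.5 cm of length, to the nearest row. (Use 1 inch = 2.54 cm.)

Cast on 84 stitches; work 28 rows.

Finished = 22.5 + 4 = 26.5 cm.
26.5 cm × 1/2.54 = 10.43 inches.
36/4.5 = 8 sts per in; 10.43 × 8 = 83.46 sts.
Nearest multiple of 7 → 84.
8.5 cm = 3.35 inches; × 8.5 = 28.44 → 28 rows.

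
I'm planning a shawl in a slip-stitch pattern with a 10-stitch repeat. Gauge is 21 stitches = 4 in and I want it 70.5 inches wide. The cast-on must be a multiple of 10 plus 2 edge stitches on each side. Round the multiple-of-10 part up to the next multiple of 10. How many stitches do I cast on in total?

21 / 4 = 5.25 sts per inch.
70.5 × 5.25 = 370.12 sts.
Less 4 edge sts → 366.12 for the repeat.
Next multiple of 10: 370.
Add back 4 edge sts → 374.

Cast on 374 stitches.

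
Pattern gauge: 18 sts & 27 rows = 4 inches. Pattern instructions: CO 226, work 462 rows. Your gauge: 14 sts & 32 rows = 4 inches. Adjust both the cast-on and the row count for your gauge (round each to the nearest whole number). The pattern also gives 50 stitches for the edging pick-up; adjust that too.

Cast on 176 stitches; work 548 rows; edging pick-up 39 stitches.

Stitches: 226 × 14/18 = 175.78 → 176.
Rows: 462 × 32/27 = 547.56 → 548.
edging pick-up: 50 × 14/18 = 38.89 → 39.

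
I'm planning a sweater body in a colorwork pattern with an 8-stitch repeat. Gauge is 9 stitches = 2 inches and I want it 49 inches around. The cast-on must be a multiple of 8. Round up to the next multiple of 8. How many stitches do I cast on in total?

9 / 2 = 4.5 sts per inch.
49 × 4.5 = 220.50 sts.
Next multiple of 8: 224.

CO 224 sts.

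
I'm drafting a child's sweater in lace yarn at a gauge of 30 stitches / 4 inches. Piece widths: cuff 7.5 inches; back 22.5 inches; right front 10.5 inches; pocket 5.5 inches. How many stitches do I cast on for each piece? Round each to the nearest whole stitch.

Rate = 30/4 = 7.5 sts per in.
cuff: 7.5 × 7.5 = 56.25 → 56.
back: 22.5 × 7.5 = 168.75 → 169.
right front: 10.5 × 7.5 = 78.75 → 79.
pocket: 5.5 × 7.5 = 41.25 → 41.

cuff 56; back 169; right front 79; pocket 41.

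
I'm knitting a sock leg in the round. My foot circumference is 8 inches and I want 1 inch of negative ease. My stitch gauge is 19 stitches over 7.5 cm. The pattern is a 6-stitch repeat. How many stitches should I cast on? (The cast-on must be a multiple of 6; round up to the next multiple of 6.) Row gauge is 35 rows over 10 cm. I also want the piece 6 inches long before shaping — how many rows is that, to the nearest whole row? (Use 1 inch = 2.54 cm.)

Finished = 8 − 1 = 7 inches.
7 inches × 2.54 = 17.78 cm.
19/7.5 = 2.533 sts per cm; 17.78 × 2.533 = 45.04 sts.
Next multiple of 6 → 48.
6 inches = 15.24 cm; × 3.5 = 53.34 → 53 rows.

Cast on 48 stitches; work 53 rows.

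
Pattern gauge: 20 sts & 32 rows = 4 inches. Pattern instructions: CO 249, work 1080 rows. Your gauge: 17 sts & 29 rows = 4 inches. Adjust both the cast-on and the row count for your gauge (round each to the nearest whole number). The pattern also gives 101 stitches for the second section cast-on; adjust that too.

Cast on 212 stitches; work 979 rows; second section cast-on 86 stitches.

Stitches: 249 × 17/20 = 211.65 → 212.
Rows: 1080 × 29/32 = 978.75 → 979.
second section cast-on: 101 × 17/20 = 85.85 → 86.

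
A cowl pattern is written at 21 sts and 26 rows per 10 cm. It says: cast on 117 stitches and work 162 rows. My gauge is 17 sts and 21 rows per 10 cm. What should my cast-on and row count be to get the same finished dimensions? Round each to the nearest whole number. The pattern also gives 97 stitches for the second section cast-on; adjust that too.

Cast on 95 stitches; work 131 rows; second section cast-on 79 stitches.

Stitches: 117 × 17/21 = 94.71 → 95.
Rows: 162 × 21/26 = 130.85 → 131.
second section cast-on: 97 × 17/21 = 78.52 → 79.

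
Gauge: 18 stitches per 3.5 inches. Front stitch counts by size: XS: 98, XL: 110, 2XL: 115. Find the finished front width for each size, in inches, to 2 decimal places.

XS 19.06 inches; XL 21.39 inches; 2XL 22.36 inches.

18/3.5 = 5.143 sts per in.
XS: 98 / 5.143 = 19.056 → 19.06 in.
XL: 110 / 5.143 = 21.389 → 21.39 in.
2XL: 115 / 5.143 = 22.361 → 22.36 in.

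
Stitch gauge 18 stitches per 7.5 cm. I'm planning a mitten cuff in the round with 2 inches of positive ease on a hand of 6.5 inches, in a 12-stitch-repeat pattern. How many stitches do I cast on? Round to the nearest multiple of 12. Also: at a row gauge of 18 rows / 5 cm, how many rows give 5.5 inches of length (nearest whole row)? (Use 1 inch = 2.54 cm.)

Finished = 6.5 + 2 = 8.5 inches.
8.5 inches × 2.54 = 21.59 cm.
18/7.5 = 2.4 sts per cm; 21.59 × 2.4 = 51.82 sts.
Nearest multiple of 12 → 48.
5.5 inches = 13.97 cm; × 3.6 = 50.29 → 50 rows.

Cast on 48 stitches; work 50 rows.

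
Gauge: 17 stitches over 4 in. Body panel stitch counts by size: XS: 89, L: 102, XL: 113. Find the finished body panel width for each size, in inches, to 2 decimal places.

17/4 = 4.25 sts per in.
XS: 89 / 4.25 = 20.941 → 20.94 in.
L: 102 / 4.25 = 24.000 → 24.00 in.
XL: 113 / 4.25 = 26.588 → 26.59 in.

XS 20.94 inches; L 24.00 inches; XL 26.59 inches.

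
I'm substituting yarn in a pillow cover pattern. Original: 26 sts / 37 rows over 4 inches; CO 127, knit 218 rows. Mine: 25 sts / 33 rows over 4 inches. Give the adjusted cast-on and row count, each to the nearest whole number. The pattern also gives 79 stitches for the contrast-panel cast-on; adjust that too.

Cast on 122 stitches; work 194 rows; contrast-panel cast-on 76 stitches.

Stitches: 127 × 25/26 = 122.12 → 122.
Rows: 218 × 33/37 = 194.43 → 194.
contrast-panel cast-on: 79 × 25/26 = 75.96 → 76.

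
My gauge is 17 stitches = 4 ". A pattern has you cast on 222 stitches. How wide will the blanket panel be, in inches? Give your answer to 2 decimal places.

52.24 inches.

17 stitches / 4 inch = 4.25 stitches per inch.
222 / 4.25 = 52.235 inches.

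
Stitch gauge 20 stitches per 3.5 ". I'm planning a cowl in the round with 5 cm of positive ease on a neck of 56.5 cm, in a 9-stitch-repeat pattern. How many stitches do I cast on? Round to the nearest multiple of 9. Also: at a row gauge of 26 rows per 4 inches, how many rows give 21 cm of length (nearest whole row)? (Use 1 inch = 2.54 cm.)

Finished = 56.5 + 5 = 61.5 cm.
61.5 cm × 1/2.54 = 24.21 inches.
20/3.5 = 5.714 sts per in; 24.21 × 5.714 = 138.36 sts.
Nearest multiple of 9 → 135.
21 cm = 8.27 inches; × 6.5 = 53.74 → 54 rows.

Cast on 135 stitches; work 54 rows.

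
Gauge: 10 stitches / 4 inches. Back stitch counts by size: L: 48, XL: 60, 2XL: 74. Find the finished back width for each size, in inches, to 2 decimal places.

L 19.20 inches; XL 24.00 inches; 2XL 29.60 inches.

10/4 = 2.5 sts per in.
L: 48 / 2.5 = 19.200 → 19.20 in.
XL: 60 / 2.5 = 24.000 → 24.00 in.
2XL: 74 / 2.5 = 29.600 → 29.60 in.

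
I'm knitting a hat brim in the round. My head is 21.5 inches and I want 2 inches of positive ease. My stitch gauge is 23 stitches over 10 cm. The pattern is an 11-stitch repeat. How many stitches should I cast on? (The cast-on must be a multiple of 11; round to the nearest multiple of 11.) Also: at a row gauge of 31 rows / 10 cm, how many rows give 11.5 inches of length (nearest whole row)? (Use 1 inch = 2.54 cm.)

Cast on 132 stitches; work 91 rows.

Finished = 21.5 + 2 = 23.5 inches.
23.5 inches × 2.54 = 59.69 cm.
23/10 = 2.3 sts per cm; 59.69 × 2.3 = 137.29 sts.
Nearest multiple of 11 → 132.
11.5 inches = 29.21 cm; × 3.1 = 90.55 → 91 rows.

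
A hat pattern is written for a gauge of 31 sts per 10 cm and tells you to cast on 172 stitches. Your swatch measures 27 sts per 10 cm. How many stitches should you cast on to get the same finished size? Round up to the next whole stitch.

Scale factor = 27 / 31 = 0.871.
172 × 27 / 31 = 149.81 sts.
→ 150 sts.

CO 150 sts.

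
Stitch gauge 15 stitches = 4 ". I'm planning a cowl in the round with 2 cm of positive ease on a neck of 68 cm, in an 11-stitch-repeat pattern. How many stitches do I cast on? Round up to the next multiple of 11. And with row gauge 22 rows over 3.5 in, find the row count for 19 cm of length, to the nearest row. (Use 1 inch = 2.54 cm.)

Finished = 68 + 2 = 70 cm.
70 cm × 1/2.54 = 27.56 inches.
15/4 = 3.75 sts per in; 27.56 × 3.75 = 103.35 sts.
Next multiple of 11 → 110.
19 cm = 7.48 inches; × 6.286 = 47.02 → 47 rows.

Cast on 110 stitches; work 47 rows.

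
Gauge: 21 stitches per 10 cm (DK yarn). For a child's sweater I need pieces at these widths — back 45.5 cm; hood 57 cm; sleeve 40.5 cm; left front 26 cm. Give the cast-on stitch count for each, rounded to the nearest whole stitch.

Rate = 21/10 = 2.1 sts per cm.
back: 45.5 × 2.1 = 95.55 → 96.
hood: 57 × 2.1 = 119.70 → 120.
sleeve: 40.5 × 2.1 = 85.05 → 85.
left front: 26 × 2.1 = 54.60 → 55.

back 96; hood 120; sleeve 85; left front 55.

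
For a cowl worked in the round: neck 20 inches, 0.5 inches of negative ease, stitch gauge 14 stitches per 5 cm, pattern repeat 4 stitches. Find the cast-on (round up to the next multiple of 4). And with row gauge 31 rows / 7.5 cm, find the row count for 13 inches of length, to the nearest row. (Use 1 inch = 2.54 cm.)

Finished = 20 − 0.5 = 19.5 inches.
19.5 inches × 2.54 = 49.53 cm.
14/5 = 2.8 sts per cm; 49.53 × 2.8 = 138.68 sts.
Next multiple of 4 → 140.
13 inches = 33.02 cm; × 4.133 = 136.48 → 136 rows.

Cast on 140 stitches; work 136 rows.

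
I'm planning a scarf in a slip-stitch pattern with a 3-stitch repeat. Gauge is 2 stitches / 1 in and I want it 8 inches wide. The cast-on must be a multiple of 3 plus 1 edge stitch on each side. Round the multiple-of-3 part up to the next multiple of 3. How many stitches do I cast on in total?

17 stitches.

2 / 1 = 2 sts per inch.
8 × 2 = 16.00 sts.
Less 2 edge sts → 14.00 for the repeat.
Next multiple of 3: 15.
Add back 2 edge sts → 17.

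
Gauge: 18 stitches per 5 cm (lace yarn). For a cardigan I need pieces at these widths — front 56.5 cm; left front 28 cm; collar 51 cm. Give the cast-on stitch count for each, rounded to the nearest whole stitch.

Rate = 18/5 = 3.6 sts per cm.
front: 56.5 × 3.6 = 203.40 → 203.
left front: 28 × 3.6 = 100.80 → 101.
collar: 51 × 3.6 = 183.60 → 184.

front 203; left front 101; collar 184.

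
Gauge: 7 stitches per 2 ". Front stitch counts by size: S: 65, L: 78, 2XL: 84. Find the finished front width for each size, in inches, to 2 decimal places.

7/2 = 3.5 sts per in.
S: 65 / 3.5 = 18.571 → 18.57 in.
L: 78 / 3.5 = 22.286 → 22.29 in.
2XL: 84 / 3.5 = 24.000 → 24.00 in.

S 18.57 inches; L 22.29 inches; 2XL 24.00 inches.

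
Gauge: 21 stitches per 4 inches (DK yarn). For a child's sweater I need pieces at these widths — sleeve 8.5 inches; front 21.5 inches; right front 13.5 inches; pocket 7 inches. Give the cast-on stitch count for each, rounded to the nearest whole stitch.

Rate = 21/4 = 5.25 sts per in.
sleeve: 8.5 × 5.25 = 44.62 → 45.
front: 21.5 × 5.25 = 112.88 → 113.
right front: 13.5 × 5.25 = 70.88 → 71.
pocket: 7 × 5.25 = 36.75 → 37.

sleeve 45; front 113; right front 71; pocket 37.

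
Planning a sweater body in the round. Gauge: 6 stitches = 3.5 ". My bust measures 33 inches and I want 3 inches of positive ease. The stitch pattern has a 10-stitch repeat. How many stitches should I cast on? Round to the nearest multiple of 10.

60 stitches.

Finished = 33 + 3 = 36 inches.
6 / 3.5 = 1.714 sts/in.
36 × 1.714 = 61.71 sts.
Nearest multiple of 10: 60.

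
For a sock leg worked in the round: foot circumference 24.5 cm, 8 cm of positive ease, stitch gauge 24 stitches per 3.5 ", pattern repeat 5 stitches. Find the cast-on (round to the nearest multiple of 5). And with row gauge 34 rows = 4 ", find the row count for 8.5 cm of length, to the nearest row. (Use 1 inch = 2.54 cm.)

Finished = 24.5 + 8 = 32.5 cm.
32.5 cm × 1/2.54 = 12.80 inches.
24/3.5 = 6.857 sts per in; 12.80 × 6.857 = 87.74 sts.
Nearest multiple of 5 → 90.
8.5 cm = 3.35 inches; × 8.5 = 28.44 → 28 rows.

Cast on 90 stitches; work 28 rows.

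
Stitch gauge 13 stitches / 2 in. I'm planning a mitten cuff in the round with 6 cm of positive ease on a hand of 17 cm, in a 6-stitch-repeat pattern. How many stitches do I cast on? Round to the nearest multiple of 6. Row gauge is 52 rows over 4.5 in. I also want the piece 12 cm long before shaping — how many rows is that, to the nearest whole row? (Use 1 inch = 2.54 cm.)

Finished = 17 + 6 = 23 cm.
23 cm × 1/2.54 = 9.06 inches.
13/2 = 6.5 sts per in; 9.06 × 6.5 = 58.86 sts.
Nearest multiple of 6 → 60.
12 cm = 4.72 inches; × 11.556 = 54.59 → 55 rows.

Cast on 60 stitches; work 55 rows.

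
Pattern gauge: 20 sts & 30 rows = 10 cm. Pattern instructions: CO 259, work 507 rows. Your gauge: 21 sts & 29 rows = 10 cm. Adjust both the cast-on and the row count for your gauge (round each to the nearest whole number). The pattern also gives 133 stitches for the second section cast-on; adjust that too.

Stitches: 259 × 21/20 = 271.95 → 272.
Rows: 507 × 29/30 = 490.10 → 490.
second section cast-on: 133 × 21/20 = 139.65 → 140.

Cast on 272 stitches; work 490 rows; second section cast-on 140 stitches.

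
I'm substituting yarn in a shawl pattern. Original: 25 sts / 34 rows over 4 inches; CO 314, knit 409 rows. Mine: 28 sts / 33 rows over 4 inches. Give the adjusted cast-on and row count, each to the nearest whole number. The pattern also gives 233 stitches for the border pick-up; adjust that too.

Stitches: 314 × 28/25 = 351.68 → 352.
Rows: 409 × 33/34 = 396.97 → 397.
border pick-up: 233 × 28/25 = 260.96 → 261.

Cast on 352 stitches; work 397 rows; border pick-up 261 stitches.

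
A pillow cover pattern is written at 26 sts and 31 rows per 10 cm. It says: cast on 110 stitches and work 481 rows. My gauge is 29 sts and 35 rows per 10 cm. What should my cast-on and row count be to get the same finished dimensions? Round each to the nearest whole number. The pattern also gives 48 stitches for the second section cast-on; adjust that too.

Cast on 123 stitches; work 543 rows; second section cast-on 54 stitches.

Stitches: 110 × 29/26 = 122.69 → 123.
Rows: 481 × 35/31 = 543.06 → 543.
second section cast-on: 48 × 29/26 = 53.54 → 54.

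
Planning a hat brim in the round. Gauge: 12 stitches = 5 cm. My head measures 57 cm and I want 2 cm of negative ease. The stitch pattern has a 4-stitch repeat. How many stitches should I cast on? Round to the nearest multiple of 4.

CO 132 sts.

Finished = 57 − 2 = 55 cm.
12 / 5 = 2.4 sts/cm.
55 × 2.4 = 132.00 sts.
Nearest multiple of 4: 132.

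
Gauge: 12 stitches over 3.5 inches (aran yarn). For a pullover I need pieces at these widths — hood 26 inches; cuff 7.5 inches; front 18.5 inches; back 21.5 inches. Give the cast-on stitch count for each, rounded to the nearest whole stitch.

hood 89; cuff 26; front 63; back 74.

Rate = 12/3.5 = 3.429 sts per in.
hood: 26 × 3.429 = 89.14 → 89.
cuff: 7.5 × 3.429 = 25.71 → 26.
front: 18.5 × 3.429 = 63.43 → 63.
back: 21.5 × 3.429 = 73.71 → 74.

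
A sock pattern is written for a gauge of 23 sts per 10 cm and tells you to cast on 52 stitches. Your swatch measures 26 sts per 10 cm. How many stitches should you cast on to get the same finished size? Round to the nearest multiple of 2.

58 stitches.

Scale factor = 26 / 23 = 1.130.
52 × 26 / 23 = 58.78 sts.
→ 58 sts.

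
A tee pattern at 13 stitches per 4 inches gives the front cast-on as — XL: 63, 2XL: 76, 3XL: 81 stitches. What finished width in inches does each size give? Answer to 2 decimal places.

13/4 = 3.25 sts per in.
XL: 63 / 3.25 = 19.385 → 19.38 in.
2XL: 76 / 3.25 = 23.385 → 23.38 in.
3XL: 81 / 3.25 = 24.923 → 24.92 in.

XL 19.38 inches; 2XL 23.38 inches; 3XL 24.92 inches.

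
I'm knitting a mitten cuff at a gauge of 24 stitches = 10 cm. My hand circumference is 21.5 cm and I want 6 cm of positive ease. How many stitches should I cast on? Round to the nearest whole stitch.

Finished = 21.5 + 6 = 27.5 cm.
24 / 10 = 2.4 sts per cm.
27.50 × 2.4 = 66.00 sts.

CO 66 sts.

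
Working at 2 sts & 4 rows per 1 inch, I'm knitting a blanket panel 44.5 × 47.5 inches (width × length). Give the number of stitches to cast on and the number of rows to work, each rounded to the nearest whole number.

Stitch gauge = 2/1 = 2 sts/in; 44.5 × 2 = 89.00 → 89 sts.
Row gauge = 4/1 = 4 rows/in; 47.5 × 4 = 190.00 → 190 rows.

Cast on 89 stitches and work 190 rows.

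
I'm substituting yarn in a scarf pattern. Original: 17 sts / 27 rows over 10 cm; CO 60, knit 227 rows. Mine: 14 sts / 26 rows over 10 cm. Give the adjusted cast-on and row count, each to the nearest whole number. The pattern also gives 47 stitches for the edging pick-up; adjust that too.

Cast on 49 stitches; work 219 rows; edging pick-up 39 stitches.

Stitches: 60 × 14/17 = 49.41 → 49.
Rows: 227 × 26/27 = 218.59 → 219.
edging pick-up: 47 × 14/17 = 38.71 → 39.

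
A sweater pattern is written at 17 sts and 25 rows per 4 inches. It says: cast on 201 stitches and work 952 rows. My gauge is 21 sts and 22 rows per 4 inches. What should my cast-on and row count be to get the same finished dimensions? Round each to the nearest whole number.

Cast on 248 stitches; work 838 rows.

Stitches: 201 × 21/17 = 248.29 → 248.
Rows: 952 × 22/25 = 837.76 → 838.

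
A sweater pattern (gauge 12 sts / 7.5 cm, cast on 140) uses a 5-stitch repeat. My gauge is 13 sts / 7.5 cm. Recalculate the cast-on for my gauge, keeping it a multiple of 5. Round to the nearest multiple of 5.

140 × 13 / 12 = 151.67.
Nearest multiple of 5: 150.

150 stitches.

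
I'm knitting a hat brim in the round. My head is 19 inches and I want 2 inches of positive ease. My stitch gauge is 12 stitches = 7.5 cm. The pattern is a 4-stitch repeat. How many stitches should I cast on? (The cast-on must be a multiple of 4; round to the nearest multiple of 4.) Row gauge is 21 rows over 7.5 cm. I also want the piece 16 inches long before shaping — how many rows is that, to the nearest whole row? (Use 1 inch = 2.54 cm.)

Cast on 84 stitches; work 114 rows.

Finished = 19 + 2 = 21 inches.
21 inches × 2.54 = 53.34 cm.
12/7.5 = 1.6 sts per cm; 53.34 × 1.6 = 85.34 sts.
Nearest multiple of 4 → 84.
16 inches = 40.64 cm; × 2.8 = 113.79 → 114 rows.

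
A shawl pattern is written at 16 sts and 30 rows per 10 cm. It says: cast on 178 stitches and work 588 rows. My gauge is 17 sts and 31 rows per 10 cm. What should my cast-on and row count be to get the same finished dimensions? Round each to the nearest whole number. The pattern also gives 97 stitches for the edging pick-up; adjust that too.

Cast on 189 stitches; work 608 rows; edging pick-up 103 stitches.

Stitches: 178 × 17/16 = 189.12 → 189.
Rows: 588 × 31/30 = 607.60 → 608.
edging pick-up: 97 × 17/16 = 103.06 → 103.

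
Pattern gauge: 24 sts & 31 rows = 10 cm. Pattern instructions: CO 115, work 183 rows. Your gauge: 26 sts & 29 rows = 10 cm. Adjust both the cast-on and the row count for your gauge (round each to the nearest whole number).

Cast on 125 stitches; work 171 rows.

Stitches: 115 × 26/24 = 124.58 → 125.
Rows: 183 × 29/31 = 171.19 → 171.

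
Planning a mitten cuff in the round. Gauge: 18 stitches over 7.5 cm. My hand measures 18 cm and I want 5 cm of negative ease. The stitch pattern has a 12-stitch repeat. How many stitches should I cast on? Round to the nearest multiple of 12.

Finished = 18 − 5 = 13 cm.
18 / 7.5 = 2.4 sts/cm.
13 × 2.4 = 31.20 sts.
Nearest multiple of 12: 36.

Cast on 36 stitches.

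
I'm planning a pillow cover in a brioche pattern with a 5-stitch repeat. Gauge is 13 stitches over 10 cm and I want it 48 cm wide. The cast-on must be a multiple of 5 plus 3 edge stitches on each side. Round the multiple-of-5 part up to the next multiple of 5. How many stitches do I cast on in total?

13 / 10 = 1.3 sts per cm.
48 × 1.3 = 62.40 sts.
Less 6 edge sts → 56.40 for the repeat.
Next multiple of 5: 60.
Add back 6 edge sts → 66.

Cast on 66 stitches.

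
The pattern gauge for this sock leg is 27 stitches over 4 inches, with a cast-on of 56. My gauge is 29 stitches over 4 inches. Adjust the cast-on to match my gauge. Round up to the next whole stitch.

Scale factor = 29 / 27 = 1.074.
56 × 29 / 27 = 60.15 sts.
→ 61 sts.

CO 61 sts.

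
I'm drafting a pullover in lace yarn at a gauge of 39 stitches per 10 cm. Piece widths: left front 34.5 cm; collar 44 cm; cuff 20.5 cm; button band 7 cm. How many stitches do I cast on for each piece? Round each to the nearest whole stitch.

left front 135; collar 172; cuff 80; button band 27.

Rate = 39/10 = 3.9 sts per cm.
left front: 34.5 × 3.9 = 134.55 → 135.
collar: 44 × 3.9 = 171.60 → 172.
cuff: 20.5 × 3.9 = 79.95 → 80.
button band: 7 × 3.9 = 27.30 → 27.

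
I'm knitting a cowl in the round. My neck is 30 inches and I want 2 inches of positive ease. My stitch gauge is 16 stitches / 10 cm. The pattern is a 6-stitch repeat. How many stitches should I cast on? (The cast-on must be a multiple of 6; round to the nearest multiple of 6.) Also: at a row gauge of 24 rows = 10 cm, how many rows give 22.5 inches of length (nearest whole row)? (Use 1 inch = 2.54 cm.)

Finished = 30 + 2 = 32 inches.
32 inches × 2.54 = 81.28 cm.
16/10 = 1.6 sts per cm; 81.28 × 1.6 = 130.05 sts.
Nearest multiple of 6 → 132.
22.5 inches = 57.15 cm; × 2.4 = 137.16 → 137 rows.

Cast on 132 stitches; work 137 rows.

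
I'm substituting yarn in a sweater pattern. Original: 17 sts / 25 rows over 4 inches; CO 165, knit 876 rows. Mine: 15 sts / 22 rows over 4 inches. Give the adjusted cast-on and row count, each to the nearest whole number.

Stitches: 165 × 15/17 = 145.59 → 146.
Rows: 876 × 22/25 = 770.88 → 771.

Cast on 146 stitches; work 771 rows.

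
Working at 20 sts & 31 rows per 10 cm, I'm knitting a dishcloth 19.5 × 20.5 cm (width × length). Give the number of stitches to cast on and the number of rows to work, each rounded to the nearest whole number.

Cast on 39 stitches and work 64 rows.

Stitch gauge = 20/10 = 2 sts/cm; 19.5 × 2 = 39.00 → 39 sts.
Row gauge = 31/10 = 3.1 rows/cm; 20.5 × 3.1 = 63.55 → 64 rows.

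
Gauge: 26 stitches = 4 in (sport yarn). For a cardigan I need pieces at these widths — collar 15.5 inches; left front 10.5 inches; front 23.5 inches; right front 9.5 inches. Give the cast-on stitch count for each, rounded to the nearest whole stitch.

Rate = 26/4 = 6.5 sts per in.
collar: 15.5 × 6.5 = 100.75 → 101.
left front: 10.5 × 6.5 = 68.25 → 68.
front: 23.5 × 6.5 = 152.75 → 153.
right front: 9.5 × 6.5 = 61.75 → 62.

collar 101; left front 68; front 153; right front 62.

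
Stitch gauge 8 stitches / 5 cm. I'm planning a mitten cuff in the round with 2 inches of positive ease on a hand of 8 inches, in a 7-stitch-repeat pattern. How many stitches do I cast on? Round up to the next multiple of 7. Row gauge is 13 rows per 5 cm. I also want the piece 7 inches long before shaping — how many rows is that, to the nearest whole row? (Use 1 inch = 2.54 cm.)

Finished = 8 + 2 = 10 inches.
10 inches × 2.54 = 25.40 cm.
8/5 = 1.6 sts per cm; 25.40 × 1.6 = 40.64 sts.
Next multiple of 7 → 42.
7 inches = 17.78 cm; × 2.6 = 46.23 → 46 rows.

Cast on 42 stitches; work 46 rows.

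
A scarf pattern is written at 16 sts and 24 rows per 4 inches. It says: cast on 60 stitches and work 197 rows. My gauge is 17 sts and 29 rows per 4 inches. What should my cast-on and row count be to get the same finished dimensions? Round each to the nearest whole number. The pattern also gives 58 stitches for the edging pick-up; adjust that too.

Stitches: 60 × 17/16 = 63.75 → 64.
Rows: 197 × 29/24 = 238.04 → 238.
edging pick-up: 58 × 17/16 = 61.62 → 62.

Cast on 64 stitches; work 238 rows; edging pick-up 62 stitches.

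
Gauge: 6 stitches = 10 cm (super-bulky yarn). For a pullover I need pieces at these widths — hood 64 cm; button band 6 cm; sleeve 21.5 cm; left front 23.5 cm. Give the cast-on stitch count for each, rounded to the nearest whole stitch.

hood 38; button band 4; sleeve 13; left front 14.

Rate = 6/10 = 0.6 sts per cm.
hood: 64 × 0.6 = 38.40 → 38.
button band: 6 × 0.6 = 3.60 → 4.
sleeve: 21.5 × 0.6 = 12.90 → 13.
left front: 23.5 × 0.6 = 14.10 → 14.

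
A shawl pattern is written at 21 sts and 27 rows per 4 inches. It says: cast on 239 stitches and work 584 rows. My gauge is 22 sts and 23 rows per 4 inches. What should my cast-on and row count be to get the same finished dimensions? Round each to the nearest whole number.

Stitches: 239 × 22/21 = 250.38 → 250.
Rows: 584 × 23/27 = 497.48 → 497.

Cast on 250 stitches; work 497 rows.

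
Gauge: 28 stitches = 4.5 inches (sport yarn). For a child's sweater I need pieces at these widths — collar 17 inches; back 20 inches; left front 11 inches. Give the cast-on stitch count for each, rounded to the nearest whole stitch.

collar 106; back 124; left front 68.

Rate = 28/4.5 = 6.222 sts per in.
collar: 17 × 6.222 = 105.78 → 106.
back: 20 × 6.222 = 124.44 → 124.
left front: 11 × 6.222 = 68.44 → 68.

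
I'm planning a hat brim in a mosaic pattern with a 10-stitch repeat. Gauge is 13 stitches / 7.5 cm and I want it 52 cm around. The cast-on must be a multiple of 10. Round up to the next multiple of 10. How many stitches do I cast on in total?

13 / 7.5 = 1.733 sts per cm.
52 × 1.733 = 90.13 sts.
Next multiple of 10: 100.

Cast on 100 stitches.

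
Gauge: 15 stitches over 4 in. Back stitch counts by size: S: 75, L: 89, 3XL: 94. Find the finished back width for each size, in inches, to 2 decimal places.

S 20.00 inches; L 23.73 inches; 3XL 25.07 inches.

15/4 = 3.75 sts per in.
S: 75 / 3.75 = 20.000 → 20.00 in.
L: 89 / 3.75 = 23.733 → 23.73 in.
3XL: 94 / 3.75 = 25.067 → 25.07 in.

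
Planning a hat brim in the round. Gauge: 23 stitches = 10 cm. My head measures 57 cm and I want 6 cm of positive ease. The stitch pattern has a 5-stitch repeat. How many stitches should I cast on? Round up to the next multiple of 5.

CO 145 sts.

Finished = 57 + 6 = 63 cm.
23 / 10 = 2.3 sts/cm.
63 × 2.3 = 144.90 sts.
Next multiple of 5: 145.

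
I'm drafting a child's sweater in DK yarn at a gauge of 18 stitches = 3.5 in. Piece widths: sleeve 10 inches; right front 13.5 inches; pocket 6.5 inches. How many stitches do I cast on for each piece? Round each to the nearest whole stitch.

Rate = 18/3.5 = 5.143 sts per in.
sleeve: 10 × 5.143 = 51.43 → 51.
right front: 13.5 × 5.143 = 69.43 → 69.
pocket: 6.5 × 5.143 = 33.43 → 33.

sleeve 51; right front 69; pocket 33.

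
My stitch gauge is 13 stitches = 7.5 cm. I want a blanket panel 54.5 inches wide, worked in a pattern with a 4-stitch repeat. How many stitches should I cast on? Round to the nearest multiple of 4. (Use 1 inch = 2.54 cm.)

54.5 in = 54.5 × 2.54 = 138.43 cm.
13 / 7.5 = 1.733 sts/cm.
138.43 × 1.733 = 239.95 sts.
→ 240.

CO 240 sts.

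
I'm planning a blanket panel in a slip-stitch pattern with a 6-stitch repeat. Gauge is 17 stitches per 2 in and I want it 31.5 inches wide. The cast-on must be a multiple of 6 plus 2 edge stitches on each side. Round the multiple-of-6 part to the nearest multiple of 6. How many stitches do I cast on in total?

17 / 2 = 8.5 sts per inch.
31.5 × 8.5 = 267.75 sts.
Less 4 edge sts → 263.75 for the repeat.
Nearest multiple of 6: 264.
Add back 4 edge sts → 268.

Cast on 268 stitches.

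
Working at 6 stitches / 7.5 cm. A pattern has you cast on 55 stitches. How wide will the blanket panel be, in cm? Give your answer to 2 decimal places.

6 stitches / 7.5 cm = 0.8 stitches per cm.
55 / 0.8 = 68.750 cm.

68.75 cm.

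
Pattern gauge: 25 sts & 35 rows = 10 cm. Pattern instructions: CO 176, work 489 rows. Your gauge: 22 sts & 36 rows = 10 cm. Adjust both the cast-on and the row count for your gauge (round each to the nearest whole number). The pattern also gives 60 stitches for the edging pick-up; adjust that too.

Cast on 155 stitches; work 503 rows; edging pick-up 53 stitches.

Stitches: 176 × 22/25 = 154.88 → 155.
Rows: 489 × 36/35 = 502.97 → 503.
edging pick-up: 60 × 22/25 = 52.80 → 53.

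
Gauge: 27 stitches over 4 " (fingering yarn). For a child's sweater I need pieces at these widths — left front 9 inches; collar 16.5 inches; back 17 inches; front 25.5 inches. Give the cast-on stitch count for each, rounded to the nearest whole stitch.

left front 61; collar 111; back 115; front 172.

Rate = 27/4 = 6.75 sts per in.
left front: 9 × 6.75 = 60.75 → 61.
collar: 16.5 × 6.75 = 111.38 → 111.
back: 17 × 6.75 = 114.75 → 115.
front: 25.5 × 6.75 = 172.12 → 172.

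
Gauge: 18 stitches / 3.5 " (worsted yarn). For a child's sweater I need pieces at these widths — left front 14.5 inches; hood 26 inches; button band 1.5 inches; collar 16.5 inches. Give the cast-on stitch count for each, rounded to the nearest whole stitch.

Rate = 18/3.5 = 5.143 sts per in.
left front: 14.5 × 5.143 = 74.57 → 75.
hood: 26 × 5.143 = 133.71 → 134.
button band: 1.5 × 5.143 = 7.71 → 8.
collar: 16.5 × 5.143 = 84.86 → 85.

left front 75; hood 134; button band 8; collar 85.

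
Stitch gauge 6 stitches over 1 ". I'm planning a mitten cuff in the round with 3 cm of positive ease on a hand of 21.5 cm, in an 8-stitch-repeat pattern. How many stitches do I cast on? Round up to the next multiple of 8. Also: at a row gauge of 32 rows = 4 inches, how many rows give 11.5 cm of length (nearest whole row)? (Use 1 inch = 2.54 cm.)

Cast on 64 stitches; work 36 rows.

Finished = 21.5 + 3 = 24.5 cm.
24.5 cm × 1/2.54 = 9.65 inches.
6/1 = 6 sts per in; 9.65 × 6 = 57.87 sts.
Next multiple of 8 → 64.
11.5 cm = 4.53 inches; × 8 = 36.22 → 36 rows.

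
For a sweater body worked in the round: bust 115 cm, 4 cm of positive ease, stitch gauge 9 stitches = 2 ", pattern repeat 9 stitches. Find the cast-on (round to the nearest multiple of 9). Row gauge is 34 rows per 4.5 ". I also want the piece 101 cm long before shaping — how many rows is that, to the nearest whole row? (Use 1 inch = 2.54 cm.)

Cast on 207 stitches; work 300 rows.

Finished = 115 + 4 = 119 cm.
119 cm × 1/2.54 = 46.85 inches.
9/2 = 4.5 sts per in; 46.85 × 4.5 = 210.83 sts.
Nearest multiple of 9 → 207.
101 cm = 39.76 inches; × 7.556 = 300.44 → 300 rows.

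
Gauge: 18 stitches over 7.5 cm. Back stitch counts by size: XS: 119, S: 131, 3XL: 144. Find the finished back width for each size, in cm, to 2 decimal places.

XS 49.58 cm; S 54.58 cm; 3XL 60.00 cm.

18/7.5 = 2.4 sts per cm.
XS: 119 / 2.4 = 49.583 → 49.58 cm.
S: 131 / 2.4 = 54.583 → 54.58 cm.
3XL: 144 / 2.4 = 60.000 → 60.00 cm.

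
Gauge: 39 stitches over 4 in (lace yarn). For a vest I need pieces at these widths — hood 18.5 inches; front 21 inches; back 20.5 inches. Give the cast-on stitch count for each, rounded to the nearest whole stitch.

Rate = 39/4 = 9.75 sts per in.
hood: 18.5 × 9.75 = 180.38 → 180.
front: 21 × 9.75 = 204.75 → 205.
back: 20.5 × 9.75 = 199.88 → 200.

hood 180; front 205; back 200.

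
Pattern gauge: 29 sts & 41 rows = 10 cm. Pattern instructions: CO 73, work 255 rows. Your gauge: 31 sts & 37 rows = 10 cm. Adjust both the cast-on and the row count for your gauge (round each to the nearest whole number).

Stitches: 73 × 31/29 = 78.03 → 78.
Rows: 255 × 37/41 = 230.12 → 230.

Cast on 78 stitches; work 230 rows.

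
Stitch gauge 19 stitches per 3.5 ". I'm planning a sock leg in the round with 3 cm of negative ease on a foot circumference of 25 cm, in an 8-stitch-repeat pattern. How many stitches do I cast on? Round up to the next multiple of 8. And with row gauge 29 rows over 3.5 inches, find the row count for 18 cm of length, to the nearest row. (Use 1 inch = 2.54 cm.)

Finished = 25 − 3 = 22 cm.
22 cm × 1/2.54 = 8.66 inches.
19/3.5 = 5.429 sts per in; 8.66 × 5.429 = 47.02 sts.
Next multiple of 8 → 48.
18 cm = 7.09 inches; × 8.286 = 58.72 → 59 rows.

Cast on 48 stitches; work 59 rows.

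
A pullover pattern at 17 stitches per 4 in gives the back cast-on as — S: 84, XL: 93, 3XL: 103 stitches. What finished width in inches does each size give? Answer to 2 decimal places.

17/4 = 4.25 sts per in.
S: 84 / 4.25 = 19.765 → 19.76 in.
XL: 93 / 4.25 = 21.882 → 21.88 in.
3XL: 103 / 4.25 = 24.235 → 24.24 in.

S 19.76 inches; XL 21.88 inches; 3XL 24.24 inches.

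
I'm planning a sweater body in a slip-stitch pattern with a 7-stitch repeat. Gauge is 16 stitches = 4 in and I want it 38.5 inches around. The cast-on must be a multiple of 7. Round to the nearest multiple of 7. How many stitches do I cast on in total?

154 stitches.

16 / 4 = 4 sts per inch.
38.5 × 4 = 154.00 sts.
Nearest multiple of 7: 154.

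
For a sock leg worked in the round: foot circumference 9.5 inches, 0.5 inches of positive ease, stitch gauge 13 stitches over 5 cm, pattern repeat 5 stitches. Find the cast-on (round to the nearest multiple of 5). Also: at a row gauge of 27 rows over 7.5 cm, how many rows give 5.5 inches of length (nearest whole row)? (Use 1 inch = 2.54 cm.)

Finished = 9.5 + 0.5 = 10 inches.
10 inches × 2.54 = 25.40 cm.
13/5 = 2.6 sts per cm; 25.40 × 2.6 = 66.04 sts.
Nearest multiple of 5 → 65.
5.5 inches = 13.97 cm; × 3.6 = 50.29 → 50 rows.

Cast on 65 stitches; work 50 rows.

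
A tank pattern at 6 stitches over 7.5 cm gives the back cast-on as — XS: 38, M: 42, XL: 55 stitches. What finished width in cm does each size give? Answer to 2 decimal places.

XS 47.50 cm; M 52.50 cm; XL 68.75 cm.

6/7.5 = 0.8 sts per cm.
XS: 38 / 0.8 = 47.500 → 47.50 cm.
M: 42 / 0.8 = 52.500 → 52.50 cm.
XL: 55 / 0.8 = 68.750 → 68.75 cm.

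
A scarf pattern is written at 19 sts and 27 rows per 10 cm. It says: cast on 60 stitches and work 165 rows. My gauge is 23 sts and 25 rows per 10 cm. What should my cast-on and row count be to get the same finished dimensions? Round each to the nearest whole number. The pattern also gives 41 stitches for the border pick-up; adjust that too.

Stitches: 60 × 23/19 = 72.63 → 73.
Rows: 165 × 25/27 = 152.78 → 153.
border pick-up: 41 × 23/19 = 49.63 → 50.

Cast on 73 stitches; work 153 rows; border pick-up 50 stitches.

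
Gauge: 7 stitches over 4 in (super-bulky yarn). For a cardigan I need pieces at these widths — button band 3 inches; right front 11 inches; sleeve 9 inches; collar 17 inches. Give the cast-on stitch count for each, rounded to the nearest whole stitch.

Rate = 7/4 = 1.75 sts per in.
button band: 3 × 1.75 = 5.25 → 5.
right front: 11 × 1.75 = 19.25 → 19.
sleeve: 9 × 1.75 = 15.75 → 16.
collar: 17 × 1.75 = 29.75 → 30.

button band 5; right front 19; sleeve 16; collar 30.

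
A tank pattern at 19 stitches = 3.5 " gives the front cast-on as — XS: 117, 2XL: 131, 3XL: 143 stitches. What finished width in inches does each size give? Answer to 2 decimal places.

XS 21.55 inches; 2XL 24.13 inches; 3XL 26.34 inches.

19/3.5 = 5.429 sts per in.
XS: 117 / 5.429 = 21.553 → 21.55 in.
2XL: 131 / 5.429 = 24.132 → 24.13 in.
3XL: 143 / 5.429 = 26.342 → 26.34 in.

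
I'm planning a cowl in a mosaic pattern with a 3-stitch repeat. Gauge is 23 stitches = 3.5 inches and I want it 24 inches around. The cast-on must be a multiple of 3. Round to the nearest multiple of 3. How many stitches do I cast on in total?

23 / 3.5 = 6.571 sts per inch.
24 × 6.571 = 157.71 sts.
Nearest multiple of 3: 159.

159 stitches.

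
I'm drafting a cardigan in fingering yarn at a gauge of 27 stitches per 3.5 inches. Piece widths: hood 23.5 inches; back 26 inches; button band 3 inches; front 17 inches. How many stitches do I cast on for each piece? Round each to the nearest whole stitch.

Rate = 27/3.5 = 7.714 sts per in.
hood: 23.5 × 7.714 = 181.29 → 181.
back: 26 × 7.714 = 200.57 → 201.
button band: 3 × 7.714 = 23.14 → 23.
front: 17 × 7.714 = 131.14 → 131.

hood 181; back 201; button band 23; front 131.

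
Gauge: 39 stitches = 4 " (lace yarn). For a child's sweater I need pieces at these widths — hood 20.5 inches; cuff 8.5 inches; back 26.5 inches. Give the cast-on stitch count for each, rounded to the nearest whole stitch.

hood 200; cuff 83; back 258.

Rate = 39/4 = 9.75 sts per in.
hood: 20.5 × 9.75 = 199.88 → 200.
cuff: 8.5 × 9.75 = 82.88 → 83.
back: 26.5 × 9.75 = 258.38 → 258.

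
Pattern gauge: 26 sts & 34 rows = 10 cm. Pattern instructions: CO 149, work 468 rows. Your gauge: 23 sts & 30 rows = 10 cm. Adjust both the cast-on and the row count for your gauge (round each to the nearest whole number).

Stitches: 149 × 23/26 = 131.81 → 132.
Rows: 468 × 30/34 = 412.94 → 413.

Cast on 132 stitches; work 413 rows.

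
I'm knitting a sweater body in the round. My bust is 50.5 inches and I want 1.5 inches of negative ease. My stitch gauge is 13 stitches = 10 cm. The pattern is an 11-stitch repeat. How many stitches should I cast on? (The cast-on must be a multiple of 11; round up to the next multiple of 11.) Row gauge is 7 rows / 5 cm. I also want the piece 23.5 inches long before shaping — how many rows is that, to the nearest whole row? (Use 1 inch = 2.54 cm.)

Finished = 50.5 − 1.5 = 49 inches.
49 inches × 2.54 = 124.46 cm.
13/10 = 1.3 sts per cm; 124.46 × 1.3 = 161.80 sts.
Next multiple of 11 → 165.
23.5 inches = 59.69 cm; × 1.4 = 83.57 → 84 rows.

Cast on 165 stitches; work 84 rows.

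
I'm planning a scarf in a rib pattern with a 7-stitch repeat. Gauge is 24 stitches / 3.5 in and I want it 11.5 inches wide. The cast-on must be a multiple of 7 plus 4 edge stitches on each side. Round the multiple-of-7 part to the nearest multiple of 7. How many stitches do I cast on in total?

Cast on 78 stitches.

24 / 3.5 = 6.857 sts per inch.
11.5 × 6.857 = 78.86 sts.
Less 8 edge sts → 70.86 for the repeat.
Nearest multiple of 7: 70.
Add back 8 edge sts → 78.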